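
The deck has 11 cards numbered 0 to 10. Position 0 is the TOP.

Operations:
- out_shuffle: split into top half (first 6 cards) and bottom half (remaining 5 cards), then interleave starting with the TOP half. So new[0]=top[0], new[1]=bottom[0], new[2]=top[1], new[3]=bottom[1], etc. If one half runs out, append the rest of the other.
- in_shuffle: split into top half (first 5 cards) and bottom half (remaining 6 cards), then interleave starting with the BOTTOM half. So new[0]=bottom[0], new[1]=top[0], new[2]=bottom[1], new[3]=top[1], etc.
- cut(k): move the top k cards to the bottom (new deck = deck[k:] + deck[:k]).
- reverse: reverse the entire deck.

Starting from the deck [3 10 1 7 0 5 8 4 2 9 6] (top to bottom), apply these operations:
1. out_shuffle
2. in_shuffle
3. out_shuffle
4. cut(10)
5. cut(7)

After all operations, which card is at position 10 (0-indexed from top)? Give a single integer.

After op 1 (out_shuffle): [3 8 10 4 1 2 7 9 0 6 5]
After op 2 (in_shuffle): [2 3 7 8 9 10 0 4 6 1 5]
After op 3 (out_shuffle): [2 0 3 4 7 6 8 1 9 5 10]
After op 4 (cut(10)): [10 2 0 3 4 7 6 8 1 9 5]
After op 5 (cut(7)): [8 1 9 5 10 2 0 3 4 7 6]
Position 10: card 6.

Answer: 6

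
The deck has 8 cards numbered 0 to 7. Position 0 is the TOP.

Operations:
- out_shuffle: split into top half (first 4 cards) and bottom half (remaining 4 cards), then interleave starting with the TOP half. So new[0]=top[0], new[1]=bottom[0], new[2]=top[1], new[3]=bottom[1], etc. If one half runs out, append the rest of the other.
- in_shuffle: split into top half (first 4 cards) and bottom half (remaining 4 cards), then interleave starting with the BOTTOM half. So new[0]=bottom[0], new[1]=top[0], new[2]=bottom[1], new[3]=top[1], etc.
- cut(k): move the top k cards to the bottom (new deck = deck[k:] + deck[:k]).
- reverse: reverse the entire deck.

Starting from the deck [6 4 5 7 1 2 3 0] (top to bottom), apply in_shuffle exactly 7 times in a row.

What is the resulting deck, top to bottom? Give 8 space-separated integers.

After op 1 (in_shuffle): [1 6 2 4 3 5 0 7]
After op 2 (in_shuffle): [3 1 5 6 0 2 7 4]
After op 3 (in_shuffle): [0 3 2 1 7 5 4 6]
After op 4 (in_shuffle): [7 0 5 3 4 2 6 1]
After op 5 (in_shuffle): [4 7 2 0 6 5 1 3]
After op 6 (in_shuffle): [6 4 5 7 1 2 3 0]
After op 7 (in_shuffle): [1 6 2 4 3 5 0 7]

Answer: 1 6 2 4 3 5 0 7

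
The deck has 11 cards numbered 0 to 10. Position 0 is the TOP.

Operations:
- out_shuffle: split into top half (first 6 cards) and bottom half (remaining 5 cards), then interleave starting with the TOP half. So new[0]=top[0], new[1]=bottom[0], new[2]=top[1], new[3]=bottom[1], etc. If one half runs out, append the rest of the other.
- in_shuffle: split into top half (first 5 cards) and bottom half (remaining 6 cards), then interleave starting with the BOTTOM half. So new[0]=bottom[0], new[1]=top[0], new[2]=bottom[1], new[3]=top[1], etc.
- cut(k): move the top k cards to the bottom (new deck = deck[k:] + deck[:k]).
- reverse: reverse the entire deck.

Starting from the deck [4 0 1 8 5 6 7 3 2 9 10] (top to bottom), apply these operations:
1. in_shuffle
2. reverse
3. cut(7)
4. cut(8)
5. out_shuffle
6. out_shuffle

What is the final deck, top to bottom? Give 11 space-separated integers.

After op 1 (in_shuffle): [6 4 7 0 3 1 2 8 9 5 10]
After op 2 (reverse): [10 5 9 8 2 1 3 0 7 4 6]
After op 3 (cut(7)): [0 7 4 6 10 5 9 8 2 1 3]
After op 4 (cut(8)): [2 1 3 0 7 4 6 10 5 9 8]
After op 5 (out_shuffle): [2 6 1 10 3 5 0 9 7 8 4]
After op 6 (out_shuffle): [2 0 6 9 1 7 10 8 3 4 5]

Answer: 2 0 6 9 1 7 10 8 3 4 5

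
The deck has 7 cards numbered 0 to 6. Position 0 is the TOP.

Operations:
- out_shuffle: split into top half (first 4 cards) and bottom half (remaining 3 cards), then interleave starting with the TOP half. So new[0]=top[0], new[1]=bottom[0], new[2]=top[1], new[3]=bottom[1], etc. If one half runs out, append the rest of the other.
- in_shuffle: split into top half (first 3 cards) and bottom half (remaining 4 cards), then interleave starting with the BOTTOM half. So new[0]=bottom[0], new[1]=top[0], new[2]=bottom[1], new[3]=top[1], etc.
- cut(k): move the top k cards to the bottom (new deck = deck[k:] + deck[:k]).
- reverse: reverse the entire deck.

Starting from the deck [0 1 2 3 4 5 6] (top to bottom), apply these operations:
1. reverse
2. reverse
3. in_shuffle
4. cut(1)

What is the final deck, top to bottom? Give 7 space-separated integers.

Answer: 0 4 1 5 2 6 3

Derivation:
After op 1 (reverse): [6 5 4 3 2 1 0]
After op 2 (reverse): [0 1 2 3 4 5 6]
After op 3 (in_shuffle): [3 0 4 1 5 2 6]
After op 4 (cut(1)): [0 4 1 5 2 6 3]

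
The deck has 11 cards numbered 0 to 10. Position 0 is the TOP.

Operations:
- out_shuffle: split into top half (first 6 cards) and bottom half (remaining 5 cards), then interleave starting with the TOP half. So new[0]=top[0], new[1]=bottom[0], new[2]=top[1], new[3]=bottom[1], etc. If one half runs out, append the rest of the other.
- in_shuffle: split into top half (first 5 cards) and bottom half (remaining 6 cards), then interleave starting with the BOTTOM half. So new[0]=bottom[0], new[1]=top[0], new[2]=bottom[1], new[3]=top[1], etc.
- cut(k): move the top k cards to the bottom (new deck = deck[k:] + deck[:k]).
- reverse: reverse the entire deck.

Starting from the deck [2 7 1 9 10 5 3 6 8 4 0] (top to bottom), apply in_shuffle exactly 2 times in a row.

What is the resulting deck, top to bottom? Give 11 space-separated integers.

Answer: 1 5 8 2 9 3 4 7 10 6 0

Derivation:
After op 1 (in_shuffle): [5 2 3 7 6 1 8 9 4 10 0]
After op 2 (in_shuffle): [1 5 8 2 9 3 4 7 10 6 0]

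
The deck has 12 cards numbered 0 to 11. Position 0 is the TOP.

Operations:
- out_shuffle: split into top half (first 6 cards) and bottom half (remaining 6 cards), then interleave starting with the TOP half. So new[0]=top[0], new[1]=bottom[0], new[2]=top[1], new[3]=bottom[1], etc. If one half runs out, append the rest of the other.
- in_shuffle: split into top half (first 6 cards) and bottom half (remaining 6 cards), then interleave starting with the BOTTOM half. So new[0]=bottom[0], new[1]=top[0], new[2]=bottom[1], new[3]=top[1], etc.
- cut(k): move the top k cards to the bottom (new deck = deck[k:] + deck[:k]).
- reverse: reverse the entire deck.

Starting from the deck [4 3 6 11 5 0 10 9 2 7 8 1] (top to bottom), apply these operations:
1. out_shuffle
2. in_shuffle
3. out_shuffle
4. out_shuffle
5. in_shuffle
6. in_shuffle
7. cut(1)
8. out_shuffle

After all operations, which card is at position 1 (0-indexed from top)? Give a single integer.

After op 1 (out_shuffle): [4 10 3 9 6 2 11 7 5 8 0 1]
After op 2 (in_shuffle): [11 4 7 10 5 3 8 9 0 6 1 2]
After op 3 (out_shuffle): [11 8 4 9 7 0 10 6 5 1 3 2]
After op 4 (out_shuffle): [11 10 8 6 4 5 9 1 7 3 0 2]
After op 5 (in_shuffle): [9 11 1 10 7 8 3 6 0 4 2 5]
After op 6 (in_shuffle): [3 9 6 11 0 1 4 10 2 7 5 8]
After op 7 (cut(1)): [9 6 11 0 1 4 10 2 7 5 8 3]
After op 8 (out_shuffle): [9 10 6 2 11 7 0 5 1 8 4 3]
Position 1: card 10.

Answer: 10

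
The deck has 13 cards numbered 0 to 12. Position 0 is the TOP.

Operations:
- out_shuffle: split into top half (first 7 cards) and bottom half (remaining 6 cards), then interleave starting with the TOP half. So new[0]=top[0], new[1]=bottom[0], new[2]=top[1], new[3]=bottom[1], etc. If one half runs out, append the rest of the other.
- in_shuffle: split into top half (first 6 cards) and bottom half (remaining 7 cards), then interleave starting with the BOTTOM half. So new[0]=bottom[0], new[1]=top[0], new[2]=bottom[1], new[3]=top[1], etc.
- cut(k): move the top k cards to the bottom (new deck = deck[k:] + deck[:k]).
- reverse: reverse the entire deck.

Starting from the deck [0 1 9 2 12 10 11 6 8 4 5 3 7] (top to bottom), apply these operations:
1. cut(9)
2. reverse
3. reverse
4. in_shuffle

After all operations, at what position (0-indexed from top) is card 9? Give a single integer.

After op 1 (cut(9)): [4 5 3 7 0 1 9 2 12 10 11 6 8]
After op 2 (reverse): [8 6 11 10 12 2 9 1 0 7 3 5 4]
After op 3 (reverse): [4 5 3 7 0 1 9 2 12 10 11 6 8]
After op 4 (in_shuffle): [9 4 2 5 12 3 10 7 11 0 6 1 8]
Card 9 is at position 0.

Answer: 0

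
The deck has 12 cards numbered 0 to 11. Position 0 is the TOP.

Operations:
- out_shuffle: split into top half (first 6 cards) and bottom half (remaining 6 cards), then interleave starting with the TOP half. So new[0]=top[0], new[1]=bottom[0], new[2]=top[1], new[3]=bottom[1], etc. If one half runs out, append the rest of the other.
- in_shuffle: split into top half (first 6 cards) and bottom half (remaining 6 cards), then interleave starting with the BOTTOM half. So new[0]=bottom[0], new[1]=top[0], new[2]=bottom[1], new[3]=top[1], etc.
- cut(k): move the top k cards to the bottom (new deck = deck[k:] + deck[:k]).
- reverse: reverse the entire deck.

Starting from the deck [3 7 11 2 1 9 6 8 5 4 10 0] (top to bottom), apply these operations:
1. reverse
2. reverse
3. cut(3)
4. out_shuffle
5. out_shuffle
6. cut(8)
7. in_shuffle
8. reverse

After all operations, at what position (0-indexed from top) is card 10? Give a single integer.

Answer: 3

Derivation:
After op 1 (reverse): [0 10 4 5 8 6 9 1 2 11 7 3]
After op 2 (reverse): [3 7 11 2 1 9 6 8 5 4 10 0]
After op 3 (cut(3)): [2 1 9 6 8 5 4 10 0 3 7 11]
After op 4 (out_shuffle): [2 4 1 10 9 0 6 3 8 7 5 11]
After op 5 (out_shuffle): [2 6 4 3 1 8 10 7 9 5 0 11]
After op 6 (cut(8)): [9 5 0 11 2 6 4 3 1 8 10 7]
After op 7 (in_shuffle): [4 9 3 5 1 0 8 11 10 2 7 6]
After op 8 (reverse): [6 7 2 10 11 8 0 1 5 3 9 4]
Card 10 is at position 3.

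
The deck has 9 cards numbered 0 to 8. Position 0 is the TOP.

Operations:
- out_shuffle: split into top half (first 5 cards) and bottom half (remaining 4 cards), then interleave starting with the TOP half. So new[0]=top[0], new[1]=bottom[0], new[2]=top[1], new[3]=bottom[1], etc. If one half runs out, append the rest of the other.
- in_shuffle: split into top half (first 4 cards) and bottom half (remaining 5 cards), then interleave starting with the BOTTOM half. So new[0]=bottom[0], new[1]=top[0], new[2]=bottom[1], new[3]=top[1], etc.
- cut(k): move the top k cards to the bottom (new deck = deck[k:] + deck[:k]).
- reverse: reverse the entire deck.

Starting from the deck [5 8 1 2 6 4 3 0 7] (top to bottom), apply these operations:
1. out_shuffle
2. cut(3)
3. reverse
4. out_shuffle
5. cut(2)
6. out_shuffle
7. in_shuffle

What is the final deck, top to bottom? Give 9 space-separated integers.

After op 1 (out_shuffle): [5 4 8 3 1 0 2 7 6]
After op 2 (cut(3)): [3 1 0 2 7 6 5 4 8]
After op 3 (reverse): [8 4 5 6 7 2 0 1 3]
After op 4 (out_shuffle): [8 2 4 0 5 1 6 3 7]
After op 5 (cut(2)): [4 0 5 1 6 3 7 8 2]
After op 6 (out_shuffle): [4 3 0 7 5 8 1 2 6]
After op 7 (in_shuffle): [5 4 8 3 1 0 2 7 6]

Answer: 5 4 8 3 1 0 2 7 6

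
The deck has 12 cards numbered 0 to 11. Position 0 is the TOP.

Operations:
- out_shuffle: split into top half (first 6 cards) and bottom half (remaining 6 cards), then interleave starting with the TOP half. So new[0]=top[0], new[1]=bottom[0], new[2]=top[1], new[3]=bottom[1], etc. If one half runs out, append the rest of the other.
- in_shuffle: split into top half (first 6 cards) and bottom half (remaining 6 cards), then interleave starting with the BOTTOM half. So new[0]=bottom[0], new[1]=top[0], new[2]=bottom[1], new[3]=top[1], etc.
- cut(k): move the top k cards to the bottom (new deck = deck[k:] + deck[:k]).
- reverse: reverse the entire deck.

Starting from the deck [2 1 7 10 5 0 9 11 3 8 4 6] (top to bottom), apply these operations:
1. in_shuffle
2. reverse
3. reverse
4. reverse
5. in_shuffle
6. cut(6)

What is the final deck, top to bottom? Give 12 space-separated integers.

After op 1 (in_shuffle): [9 2 11 1 3 7 8 10 4 5 6 0]
After op 2 (reverse): [0 6 5 4 10 8 7 3 1 11 2 9]
After op 3 (reverse): [9 2 11 1 3 7 8 10 4 5 6 0]
After op 4 (reverse): [0 6 5 4 10 8 7 3 1 11 2 9]
After op 5 (in_shuffle): [7 0 3 6 1 5 11 4 2 10 9 8]
After op 6 (cut(6)): [11 4 2 10 9 8 7 0 3 6 1 5]

Answer: 11 4 2 10 9 8 7 0 3 6 1 5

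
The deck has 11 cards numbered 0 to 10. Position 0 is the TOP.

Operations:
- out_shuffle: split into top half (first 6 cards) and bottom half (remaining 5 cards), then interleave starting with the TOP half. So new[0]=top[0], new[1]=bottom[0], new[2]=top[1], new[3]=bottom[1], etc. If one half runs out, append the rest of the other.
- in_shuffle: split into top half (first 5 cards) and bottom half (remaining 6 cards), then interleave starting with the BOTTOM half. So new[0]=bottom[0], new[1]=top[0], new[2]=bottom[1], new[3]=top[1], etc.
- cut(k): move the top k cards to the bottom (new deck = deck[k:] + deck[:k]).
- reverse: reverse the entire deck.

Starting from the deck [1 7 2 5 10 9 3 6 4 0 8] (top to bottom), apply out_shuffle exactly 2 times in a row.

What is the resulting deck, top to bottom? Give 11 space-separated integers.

Answer: 1 5 3 0 7 10 6 8 2 9 4

Derivation:
After op 1 (out_shuffle): [1 3 7 6 2 4 5 0 10 8 9]
After op 2 (out_shuffle): [1 5 3 0 7 10 6 8 2 9 4]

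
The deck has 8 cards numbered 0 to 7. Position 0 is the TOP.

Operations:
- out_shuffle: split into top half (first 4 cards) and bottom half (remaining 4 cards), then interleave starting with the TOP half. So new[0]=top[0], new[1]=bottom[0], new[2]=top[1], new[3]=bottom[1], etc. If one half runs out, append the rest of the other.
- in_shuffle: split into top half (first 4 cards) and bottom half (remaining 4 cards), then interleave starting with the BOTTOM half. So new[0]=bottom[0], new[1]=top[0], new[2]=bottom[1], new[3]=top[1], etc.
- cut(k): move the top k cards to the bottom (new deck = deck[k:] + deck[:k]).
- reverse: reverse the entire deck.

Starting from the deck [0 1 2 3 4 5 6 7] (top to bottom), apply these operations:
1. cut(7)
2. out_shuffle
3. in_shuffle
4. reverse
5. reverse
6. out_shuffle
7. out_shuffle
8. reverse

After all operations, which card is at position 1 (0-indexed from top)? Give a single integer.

After op 1 (cut(7)): [7 0 1 2 3 4 5 6]
After op 2 (out_shuffle): [7 3 0 4 1 5 2 6]
After op 3 (in_shuffle): [1 7 5 3 2 0 6 4]
After op 4 (reverse): [4 6 0 2 3 5 7 1]
After op 5 (reverse): [1 7 5 3 2 0 6 4]
After op 6 (out_shuffle): [1 2 7 0 5 6 3 4]
After op 7 (out_shuffle): [1 5 2 6 7 3 0 4]
After op 8 (reverse): [4 0 3 7 6 2 5 1]
Position 1: card 0.

Answer: 0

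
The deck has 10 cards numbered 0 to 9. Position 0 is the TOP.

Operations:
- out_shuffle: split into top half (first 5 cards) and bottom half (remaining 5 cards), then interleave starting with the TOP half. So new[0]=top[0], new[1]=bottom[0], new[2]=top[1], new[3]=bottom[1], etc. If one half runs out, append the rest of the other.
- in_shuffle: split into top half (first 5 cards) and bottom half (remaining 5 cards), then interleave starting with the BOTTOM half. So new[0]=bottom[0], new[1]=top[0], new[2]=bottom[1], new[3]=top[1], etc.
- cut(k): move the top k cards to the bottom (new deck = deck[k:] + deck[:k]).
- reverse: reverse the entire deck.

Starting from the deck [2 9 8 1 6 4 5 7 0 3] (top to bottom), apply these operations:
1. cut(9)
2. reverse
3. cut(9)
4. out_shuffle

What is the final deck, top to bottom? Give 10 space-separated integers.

After op 1 (cut(9)): [3 2 9 8 1 6 4 5 7 0]
After op 2 (reverse): [0 7 5 4 6 1 8 9 2 3]
After op 3 (cut(9)): [3 0 7 5 4 6 1 8 9 2]
After op 4 (out_shuffle): [3 6 0 1 7 8 5 9 4 2]

Answer: 3 6 0 1 7 8 5 9 4 2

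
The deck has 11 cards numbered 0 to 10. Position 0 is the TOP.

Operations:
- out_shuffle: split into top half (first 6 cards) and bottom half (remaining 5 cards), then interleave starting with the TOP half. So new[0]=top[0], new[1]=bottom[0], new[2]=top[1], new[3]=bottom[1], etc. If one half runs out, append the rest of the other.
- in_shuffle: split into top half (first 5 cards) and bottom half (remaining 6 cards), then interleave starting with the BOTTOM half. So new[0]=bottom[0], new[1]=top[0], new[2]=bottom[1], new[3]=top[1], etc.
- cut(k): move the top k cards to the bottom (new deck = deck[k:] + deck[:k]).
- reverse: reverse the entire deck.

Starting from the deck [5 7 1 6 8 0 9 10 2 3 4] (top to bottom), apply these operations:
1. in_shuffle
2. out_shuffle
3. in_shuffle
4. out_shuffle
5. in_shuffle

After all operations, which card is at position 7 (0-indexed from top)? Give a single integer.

Answer: 6

Derivation:
After op 1 (in_shuffle): [0 5 9 7 10 1 2 6 3 8 4]
After op 2 (out_shuffle): [0 2 5 6 9 3 7 8 10 4 1]
After op 3 (in_shuffle): [3 0 7 2 8 5 10 6 4 9 1]
After op 4 (out_shuffle): [3 10 0 6 7 4 2 9 8 1 5]
After op 5 (in_shuffle): [4 3 2 10 9 0 8 6 1 7 5]
Position 7: card 6.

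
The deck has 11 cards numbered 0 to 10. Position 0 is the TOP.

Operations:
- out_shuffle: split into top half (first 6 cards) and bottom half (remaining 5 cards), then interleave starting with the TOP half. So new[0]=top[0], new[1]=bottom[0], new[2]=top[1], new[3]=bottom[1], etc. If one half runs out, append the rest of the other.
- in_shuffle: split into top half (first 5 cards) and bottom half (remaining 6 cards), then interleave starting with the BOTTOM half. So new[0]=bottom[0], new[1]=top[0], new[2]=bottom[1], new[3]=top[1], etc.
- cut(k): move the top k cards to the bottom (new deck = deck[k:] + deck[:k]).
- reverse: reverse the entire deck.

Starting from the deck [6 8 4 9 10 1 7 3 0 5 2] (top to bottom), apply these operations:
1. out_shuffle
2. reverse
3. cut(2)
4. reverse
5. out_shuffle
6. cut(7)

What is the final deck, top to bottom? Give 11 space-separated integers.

After op 1 (out_shuffle): [6 7 8 3 4 0 9 5 10 2 1]
After op 2 (reverse): [1 2 10 5 9 0 4 3 8 7 6]
After op 3 (cut(2)): [10 5 9 0 4 3 8 7 6 1 2]
After op 4 (reverse): [2 1 6 7 8 3 4 0 9 5 10]
After op 5 (out_shuffle): [2 4 1 0 6 9 7 5 8 10 3]
After op 6 (cut(7)): [5 8 10 3 2 4 1 0 6 9 7]

Answer: 5 8 10 3 2 4 1 0 6 9 7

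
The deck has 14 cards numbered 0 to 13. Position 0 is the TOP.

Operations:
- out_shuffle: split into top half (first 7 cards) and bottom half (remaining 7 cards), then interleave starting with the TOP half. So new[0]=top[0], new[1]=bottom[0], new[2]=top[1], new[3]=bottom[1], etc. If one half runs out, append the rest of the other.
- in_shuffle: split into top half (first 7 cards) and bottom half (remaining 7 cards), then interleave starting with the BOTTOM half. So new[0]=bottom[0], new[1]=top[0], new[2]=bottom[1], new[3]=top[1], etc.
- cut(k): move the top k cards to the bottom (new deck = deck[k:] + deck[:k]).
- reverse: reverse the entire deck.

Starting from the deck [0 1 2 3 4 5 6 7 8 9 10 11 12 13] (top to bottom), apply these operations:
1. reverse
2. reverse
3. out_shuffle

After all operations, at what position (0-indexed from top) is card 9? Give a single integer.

After op 1 (reverse): [13 12 11 10 9 8 7 6 5 4 3 2 1 0]
After op 2 (reverse): [0 1 2 3 4 5 6 7 8 9 10 11 12 13]
After op 3 (out_shuffle): [0 7 1 8 2 9 3 10 4 11 5 12 6 13]
Card 9 is at position 5.

Answer: 5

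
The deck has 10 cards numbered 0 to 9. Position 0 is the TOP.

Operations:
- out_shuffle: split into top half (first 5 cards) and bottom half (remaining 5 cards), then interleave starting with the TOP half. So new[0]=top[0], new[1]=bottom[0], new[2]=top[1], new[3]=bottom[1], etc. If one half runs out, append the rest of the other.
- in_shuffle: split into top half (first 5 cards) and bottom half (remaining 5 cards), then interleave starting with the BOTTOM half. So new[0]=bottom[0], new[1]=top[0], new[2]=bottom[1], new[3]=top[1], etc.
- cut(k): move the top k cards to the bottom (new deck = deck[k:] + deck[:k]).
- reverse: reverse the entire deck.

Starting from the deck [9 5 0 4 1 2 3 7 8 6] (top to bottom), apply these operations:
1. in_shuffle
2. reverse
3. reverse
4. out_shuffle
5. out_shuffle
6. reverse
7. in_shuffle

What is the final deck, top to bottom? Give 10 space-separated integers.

After op 1 (in_shuffle): [2 9 3 5 7 0 8 4 6 1]
After op 2 (reverse): [1 6 4 8 0 7 5 3 9 2]
After op 3 (reverse): [2 9 3 5 7 0 8 4 6 1]
After op 4 (out_shuffle): [2 0 9 8 3 4 5 6 7 1]
After op 5 (out_shuffle): [2 4 0 5 9 6 8 7 3 1]
After op 6 (reverse): [1 3 7 8 6 9 5 0 4 2]
After op 7 (in_shuffle): [9 1 5 3 0 7 4 8 2 6]

Answer: 9 1 5 3 0 7 4 8 2 6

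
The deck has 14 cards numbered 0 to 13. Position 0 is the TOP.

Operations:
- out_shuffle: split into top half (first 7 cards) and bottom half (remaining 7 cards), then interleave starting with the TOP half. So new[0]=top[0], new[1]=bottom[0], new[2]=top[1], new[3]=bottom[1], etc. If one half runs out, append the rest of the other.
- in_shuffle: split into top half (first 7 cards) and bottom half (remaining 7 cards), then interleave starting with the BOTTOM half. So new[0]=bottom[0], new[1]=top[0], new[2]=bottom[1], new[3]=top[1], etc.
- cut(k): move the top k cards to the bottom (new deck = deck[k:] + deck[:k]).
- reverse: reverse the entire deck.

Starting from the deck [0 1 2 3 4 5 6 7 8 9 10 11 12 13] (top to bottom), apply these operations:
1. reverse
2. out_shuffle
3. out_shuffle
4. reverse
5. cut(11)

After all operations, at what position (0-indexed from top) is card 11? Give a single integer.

Answer: 8

Derivation:
After op 1 (reverse): [13 12 11 10 9 8 7 6 5 4 3 2 1 0]
After op 2 (out_shuffle): [13 6 12 5 11 4 10 3 9 2 8 1 7 0]
After op 3 (out_shuffle): [13 3 6 9 12 2 5 8 11 1 4 7 10 0]
After op 4 (reverse): [0 10 7 4 1 11 8 5 2 12 9 6 3 13]
After op 5 (cut(11)): [6 3 13 0 10 7 4 1 11 8 5 2 12 9]
Card 11 is at position 8.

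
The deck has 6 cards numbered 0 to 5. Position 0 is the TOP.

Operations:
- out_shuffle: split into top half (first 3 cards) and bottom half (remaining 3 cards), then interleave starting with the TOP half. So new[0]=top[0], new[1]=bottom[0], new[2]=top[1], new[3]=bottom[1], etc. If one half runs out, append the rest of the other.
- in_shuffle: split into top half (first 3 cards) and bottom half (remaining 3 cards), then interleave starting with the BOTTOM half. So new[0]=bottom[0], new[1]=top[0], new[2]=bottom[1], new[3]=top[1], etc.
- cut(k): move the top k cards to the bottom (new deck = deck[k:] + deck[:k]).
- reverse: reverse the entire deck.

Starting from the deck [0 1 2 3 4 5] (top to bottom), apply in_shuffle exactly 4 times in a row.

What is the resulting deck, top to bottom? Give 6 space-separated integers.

After op 1 (in_shuffle): [3 0 4 1 5 2]
After op 2 (in_shuffle): [1 3 5 0 2 4]
After op 3 (in_shuffle): [0 1 2 3 4 5]
After op 4 (in_shuffle): [3 0 4 1 5 2]

Answer: 3 0 4 1 5 2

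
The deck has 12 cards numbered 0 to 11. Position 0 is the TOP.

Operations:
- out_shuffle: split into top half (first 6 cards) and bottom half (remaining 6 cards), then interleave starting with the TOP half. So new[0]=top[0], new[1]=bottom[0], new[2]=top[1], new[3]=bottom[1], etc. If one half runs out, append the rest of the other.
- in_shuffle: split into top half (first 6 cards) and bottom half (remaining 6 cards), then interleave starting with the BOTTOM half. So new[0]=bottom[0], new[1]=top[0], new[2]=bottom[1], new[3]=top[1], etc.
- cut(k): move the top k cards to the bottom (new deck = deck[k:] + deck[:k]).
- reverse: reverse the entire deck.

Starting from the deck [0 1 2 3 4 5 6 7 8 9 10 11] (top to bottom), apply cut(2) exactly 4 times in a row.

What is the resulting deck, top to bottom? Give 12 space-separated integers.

After op 1 (cut(2)): [2 3 4 5 6 7 8 9 10 11 0 1]
After op 2 (cut(2)): [4 5 6 7 8 9 10 11 0 1 2 3]
After op 3 (cut(2)): [6 7 8 9 10 11 0 1 2 3 4 5]
After op 4 (cut(2)): [8 9 10 11 0 1 2 3 4 5 6 7]

Answer: 8 9 10 11 0 1 2 3 4 5 6 7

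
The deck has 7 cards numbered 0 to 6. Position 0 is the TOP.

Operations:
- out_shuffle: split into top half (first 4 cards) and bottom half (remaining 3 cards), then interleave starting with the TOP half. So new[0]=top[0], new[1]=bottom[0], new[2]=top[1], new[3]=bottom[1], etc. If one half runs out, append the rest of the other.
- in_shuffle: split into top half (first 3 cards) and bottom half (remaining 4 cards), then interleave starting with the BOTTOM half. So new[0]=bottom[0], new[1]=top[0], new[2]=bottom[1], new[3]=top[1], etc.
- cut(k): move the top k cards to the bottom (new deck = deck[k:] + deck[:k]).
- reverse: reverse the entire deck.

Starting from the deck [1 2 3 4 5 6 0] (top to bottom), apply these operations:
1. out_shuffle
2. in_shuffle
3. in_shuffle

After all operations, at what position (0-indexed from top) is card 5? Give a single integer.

Answer: 0

Derivation:
After op 1 (out_shuffle): [1 5 2 6 3 0 4]
After op 2 (in_shuffle): [6 1 3 5 0 2 4]
After op 3 (in_shuffle): [5 6 0 1 2 3 4]
Card 5 is at position 0.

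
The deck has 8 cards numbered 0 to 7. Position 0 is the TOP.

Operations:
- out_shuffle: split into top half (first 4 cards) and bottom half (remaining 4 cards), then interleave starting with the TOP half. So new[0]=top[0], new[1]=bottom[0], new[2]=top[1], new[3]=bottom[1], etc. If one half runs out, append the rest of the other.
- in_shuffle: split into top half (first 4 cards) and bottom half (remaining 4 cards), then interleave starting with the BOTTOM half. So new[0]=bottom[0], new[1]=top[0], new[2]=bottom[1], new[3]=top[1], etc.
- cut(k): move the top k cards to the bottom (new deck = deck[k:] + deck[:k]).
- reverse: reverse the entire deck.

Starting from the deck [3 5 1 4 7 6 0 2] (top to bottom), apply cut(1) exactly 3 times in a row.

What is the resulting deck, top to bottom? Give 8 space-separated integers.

Answer: 4 7 6 0 2 3 5 1

Derivation:
After op 1 (cut(1)): [5 1 4 7 6 0 2 3]
After op 2 (cut(1)): [1 4 7 6 0 2 3 5]
After op 3 (cut(1)): [4 7 6 0 2 3 5 1]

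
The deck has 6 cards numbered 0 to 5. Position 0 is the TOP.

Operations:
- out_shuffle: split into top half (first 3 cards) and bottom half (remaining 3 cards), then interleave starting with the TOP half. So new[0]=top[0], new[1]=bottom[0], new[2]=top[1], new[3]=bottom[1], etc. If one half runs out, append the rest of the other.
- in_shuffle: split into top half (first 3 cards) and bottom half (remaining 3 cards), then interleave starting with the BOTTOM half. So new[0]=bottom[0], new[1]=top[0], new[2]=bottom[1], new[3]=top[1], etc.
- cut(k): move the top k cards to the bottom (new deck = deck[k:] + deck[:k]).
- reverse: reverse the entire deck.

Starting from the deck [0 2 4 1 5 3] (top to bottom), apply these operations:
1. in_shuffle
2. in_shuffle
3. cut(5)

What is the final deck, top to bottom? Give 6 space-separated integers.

Answer: 5 2 1 3 0 4

Derivation:
After op 1 (in_shuffle): [1 0 5 2 3 4]
After op 2 (in_shuffle): [2 1 3 0 4 5]
After op 3 (cut(5)): [5 2 1 3 0 4]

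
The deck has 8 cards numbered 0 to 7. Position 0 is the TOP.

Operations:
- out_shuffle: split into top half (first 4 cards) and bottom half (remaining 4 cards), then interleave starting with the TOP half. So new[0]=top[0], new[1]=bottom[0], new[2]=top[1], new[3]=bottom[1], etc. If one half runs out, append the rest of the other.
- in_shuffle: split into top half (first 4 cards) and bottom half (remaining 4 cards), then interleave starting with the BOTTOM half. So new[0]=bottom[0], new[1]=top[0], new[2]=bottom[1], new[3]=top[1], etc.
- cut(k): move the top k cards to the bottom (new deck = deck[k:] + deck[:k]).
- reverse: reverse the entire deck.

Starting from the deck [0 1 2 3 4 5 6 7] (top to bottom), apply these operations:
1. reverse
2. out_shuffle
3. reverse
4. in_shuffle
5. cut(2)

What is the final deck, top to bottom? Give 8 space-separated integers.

Answer: 6 4 3 1 7 5 2 0

Derivation:
After op 1 (reverse): [7 6 5 4 3 2 1 0]
After op 2 (out_shuffle): [7 3 6 2 5 1 4 0]
After op 3 (reverse): [0 4 1 5 2 6 3 7]
After op 4 (in_shuffle): [2 0 6 4 3 1 7 5]
After op 5 (cut(2)): [6 4 3 1 7 5 2 0]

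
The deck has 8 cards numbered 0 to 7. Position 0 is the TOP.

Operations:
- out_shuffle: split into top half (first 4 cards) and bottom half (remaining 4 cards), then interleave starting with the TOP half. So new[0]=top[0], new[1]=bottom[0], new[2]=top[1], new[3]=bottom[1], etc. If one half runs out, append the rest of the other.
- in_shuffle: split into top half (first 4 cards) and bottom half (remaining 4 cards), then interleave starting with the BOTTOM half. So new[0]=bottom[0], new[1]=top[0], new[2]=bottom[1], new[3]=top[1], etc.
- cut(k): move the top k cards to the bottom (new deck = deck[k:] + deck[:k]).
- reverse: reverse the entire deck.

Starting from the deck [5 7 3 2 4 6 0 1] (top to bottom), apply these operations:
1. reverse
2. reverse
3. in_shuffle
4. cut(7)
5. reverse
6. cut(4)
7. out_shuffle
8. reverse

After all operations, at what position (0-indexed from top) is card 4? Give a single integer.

After op 1 (reverse): [1 0 6 4 2 3 7 5]
After op 2 (reverse): [5 7 3 2 4 6 0 1]
After op 3 (in_shuffle): [4 5 6 7 0 3 1 2]
After op 4 (cut(7)): [2 4 5 6 7 0 3 1]
After op 5 (reverse): [1 3 0 7 6 5 4 2]
After op 6 (cut(4)): [6 5 4 2 1 3 0 7]
After op 7 (out_shuffle): [6 1 5 3 4 0 2 7]
After op 8 (reverse): [7 2 0 4 3 5 1 6]
Card 4 is at position 3.

Answer: 3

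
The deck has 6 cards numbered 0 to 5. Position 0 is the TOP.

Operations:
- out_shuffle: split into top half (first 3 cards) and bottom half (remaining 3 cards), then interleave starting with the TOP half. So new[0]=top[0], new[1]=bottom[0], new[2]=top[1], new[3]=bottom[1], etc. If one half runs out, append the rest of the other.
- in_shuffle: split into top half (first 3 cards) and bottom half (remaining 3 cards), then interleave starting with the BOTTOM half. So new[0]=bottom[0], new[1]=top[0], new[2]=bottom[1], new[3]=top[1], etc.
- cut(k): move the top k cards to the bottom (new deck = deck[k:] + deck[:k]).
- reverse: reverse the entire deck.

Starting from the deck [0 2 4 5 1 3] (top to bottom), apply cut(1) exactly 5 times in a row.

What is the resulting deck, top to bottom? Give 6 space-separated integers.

Answer: 3 0 2 4 5 1

Derivation:
After op 1 (cut(1)): [2 4 5 1 3 0]
After op 2 (cut(1)): [4 5 1 3 0 2]
After op 3 (cut(1)): [5 1 3 0 2 4]
After op 4 (cut(1)): [1 3 0 2 4 5]
After op 5 (cut(1)): [3 0 2 4 5 1]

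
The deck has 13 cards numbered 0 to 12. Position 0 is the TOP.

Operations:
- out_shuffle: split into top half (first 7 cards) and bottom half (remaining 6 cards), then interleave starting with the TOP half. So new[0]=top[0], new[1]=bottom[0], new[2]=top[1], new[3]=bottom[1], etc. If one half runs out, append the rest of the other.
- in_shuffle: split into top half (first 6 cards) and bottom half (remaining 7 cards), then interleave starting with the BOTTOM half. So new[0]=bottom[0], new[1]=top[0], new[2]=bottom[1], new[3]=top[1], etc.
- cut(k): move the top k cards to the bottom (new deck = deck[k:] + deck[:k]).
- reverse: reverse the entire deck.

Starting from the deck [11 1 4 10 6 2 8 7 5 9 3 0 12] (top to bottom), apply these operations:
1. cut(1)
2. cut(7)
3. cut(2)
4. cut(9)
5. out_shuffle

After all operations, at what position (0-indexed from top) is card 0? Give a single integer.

After op 1 (cut(1)): [1 4 10 6 2 8 7 5 9 3 0 12 11]
After op 2 (cut(7)): [5 9 3 0 12 11 1 4 10 6 2 8 7]
After op 3 (cut(2)): [3 0 12 11 1 4 10 6 2 8 7 5 9]
After op 4 (cut(9)): [8 7 5 9 3 0 12 11 1 4 10 6 2]
After op 5 (out_shuffle): [8 11 7 1 5 4 9 10 3 6 0 2 12]
Card 0 is at position 10.

Answer: 10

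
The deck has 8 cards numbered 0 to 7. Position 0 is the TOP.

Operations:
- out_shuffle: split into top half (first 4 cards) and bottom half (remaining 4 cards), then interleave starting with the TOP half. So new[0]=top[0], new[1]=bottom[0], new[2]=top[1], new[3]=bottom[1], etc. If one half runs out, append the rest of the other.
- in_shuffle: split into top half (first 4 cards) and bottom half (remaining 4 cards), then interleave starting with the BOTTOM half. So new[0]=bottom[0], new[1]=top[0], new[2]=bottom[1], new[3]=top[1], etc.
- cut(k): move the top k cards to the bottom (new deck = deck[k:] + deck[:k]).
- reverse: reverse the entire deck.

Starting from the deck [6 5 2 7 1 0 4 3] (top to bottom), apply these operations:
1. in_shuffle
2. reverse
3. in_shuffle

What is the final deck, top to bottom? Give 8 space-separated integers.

After op 1 (in_shuffle): [1 6 0 5 4 2 3 7]
After op 2 (reverse): [7 3 2 4 5 0 6 1]
After op 3 (in_shuffle): [5 7 0 3 6 2 1 4]

Answer: 5 7 0 3 6 2 1 4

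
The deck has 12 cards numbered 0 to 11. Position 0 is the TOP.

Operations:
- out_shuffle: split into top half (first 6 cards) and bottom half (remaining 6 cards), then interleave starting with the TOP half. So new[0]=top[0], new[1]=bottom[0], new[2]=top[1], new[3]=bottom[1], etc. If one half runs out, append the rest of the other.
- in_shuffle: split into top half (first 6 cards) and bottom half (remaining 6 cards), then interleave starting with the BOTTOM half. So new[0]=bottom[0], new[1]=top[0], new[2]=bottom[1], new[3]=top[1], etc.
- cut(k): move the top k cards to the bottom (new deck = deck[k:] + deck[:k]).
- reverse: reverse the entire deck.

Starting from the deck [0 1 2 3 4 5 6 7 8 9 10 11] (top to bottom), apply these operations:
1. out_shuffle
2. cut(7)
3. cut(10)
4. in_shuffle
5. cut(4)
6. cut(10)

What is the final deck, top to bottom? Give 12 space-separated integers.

After op 1 (out_shuffle): [0 6 1 7 2 8 3 9 4 10 5 11]
After op 2 (cut(7)): [9 4 10 5 11 0 6 1 7 2 8 3]
After op 3 (cut(10)): [8 3 9 4 10 5 11 0 6 1 7 2]
After op 4 (in_shuffle): [11 8 0 3 6 9 1 4 7 10 2 5]
After op 5 (cut(4)): [6 9 1 4 7 10 2 5 11 8 0 3]
After op 6 (cut(10)): [0 3 6 9 1 4 7 10 2 5 11 8]

Answer: 0 3 6 9 1 4 7 10 2 5 11 8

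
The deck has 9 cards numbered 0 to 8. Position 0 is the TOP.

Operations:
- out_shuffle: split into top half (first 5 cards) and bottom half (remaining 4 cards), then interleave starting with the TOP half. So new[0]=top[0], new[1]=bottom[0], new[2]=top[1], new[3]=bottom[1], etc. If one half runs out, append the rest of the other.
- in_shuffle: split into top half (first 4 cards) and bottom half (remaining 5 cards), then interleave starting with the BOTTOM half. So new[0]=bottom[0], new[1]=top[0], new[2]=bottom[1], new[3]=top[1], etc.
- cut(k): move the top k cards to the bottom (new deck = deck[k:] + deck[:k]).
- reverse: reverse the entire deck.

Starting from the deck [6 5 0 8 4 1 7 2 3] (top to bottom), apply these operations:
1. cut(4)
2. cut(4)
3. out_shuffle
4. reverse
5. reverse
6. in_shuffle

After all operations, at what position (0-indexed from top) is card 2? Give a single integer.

After op 1 (cut(4)): [4 1 7 2 3 6 5 0 8]
After op 2 (cut(4)): [3 6 5 0 8 4 1 7 2]
After op 3 (out_shuffle): [3 4 6 1 5 7 0 2 8]
After op 4 (reverse): [8 2 0 7 5 1 6 4 3]
After op 5 (reverse): [3 4 6 1 5 7 0 2 8]
After op 6 (in_shuffle): [5 3 7 4 0 6 2 1 8]
Card 2 is at position 6.

Answer: 6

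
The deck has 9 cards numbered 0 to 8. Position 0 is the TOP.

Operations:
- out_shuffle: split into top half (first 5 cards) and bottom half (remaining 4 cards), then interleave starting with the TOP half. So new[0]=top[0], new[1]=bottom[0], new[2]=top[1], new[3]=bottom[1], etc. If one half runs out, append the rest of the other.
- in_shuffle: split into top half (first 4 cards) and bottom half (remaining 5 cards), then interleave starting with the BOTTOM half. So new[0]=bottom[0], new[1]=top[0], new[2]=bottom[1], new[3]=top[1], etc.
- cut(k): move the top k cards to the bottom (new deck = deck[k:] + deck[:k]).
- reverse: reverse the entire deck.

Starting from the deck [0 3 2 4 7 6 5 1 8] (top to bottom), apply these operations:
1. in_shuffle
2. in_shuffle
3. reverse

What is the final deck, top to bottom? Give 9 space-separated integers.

After op 1 (in_shuffle): [7 0 6 3 5 2 1 4 8]
After op 2 (in_shuffle): [5 7 2 0 1 6 4 3 8]
After op 3 (reverse): [8 3 4 6 1 0 2 7 5]

Answer: 8 3 4 6 1 0 2 7 5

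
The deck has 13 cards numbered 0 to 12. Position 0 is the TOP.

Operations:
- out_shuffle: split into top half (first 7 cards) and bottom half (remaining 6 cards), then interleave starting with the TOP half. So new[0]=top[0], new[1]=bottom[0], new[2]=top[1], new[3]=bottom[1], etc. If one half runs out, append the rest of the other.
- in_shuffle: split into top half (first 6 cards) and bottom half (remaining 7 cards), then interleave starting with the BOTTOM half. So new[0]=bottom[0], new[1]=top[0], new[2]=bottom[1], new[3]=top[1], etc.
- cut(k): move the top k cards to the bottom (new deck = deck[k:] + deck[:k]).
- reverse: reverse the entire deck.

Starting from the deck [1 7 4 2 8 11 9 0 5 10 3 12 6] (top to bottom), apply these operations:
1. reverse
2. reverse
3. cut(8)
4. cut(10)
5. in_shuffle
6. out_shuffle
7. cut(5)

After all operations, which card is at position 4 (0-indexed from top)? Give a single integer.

Answer: 3

Derivation:
After op 1 (reverse): [6 12 3 10 5 0 9 11 8 2 4 7 1]
After op 2 (reverse): [1 7 4 2 8 11 9 0 5 10 3 12 6]
After op 3 (cut(8)): [5 10 3 12 6 1 7 4 2 8 11 9 0]
After op 4 (cut(10)): [11 9 0 5 10 3 12 6 1 7 4 2 8]
After op 5 (in_shuffle): [12 11 6 9 1 0 7 5 4 10 2 3 8]
After op 6 (out_shuffle): [12 5 11 4 6 10 9 2 1 3 0 8 7]
After op 7 (cut(5)): [10 9 2 1 3 0 8 7 12 5 11 4 6]
Position 4: card 3.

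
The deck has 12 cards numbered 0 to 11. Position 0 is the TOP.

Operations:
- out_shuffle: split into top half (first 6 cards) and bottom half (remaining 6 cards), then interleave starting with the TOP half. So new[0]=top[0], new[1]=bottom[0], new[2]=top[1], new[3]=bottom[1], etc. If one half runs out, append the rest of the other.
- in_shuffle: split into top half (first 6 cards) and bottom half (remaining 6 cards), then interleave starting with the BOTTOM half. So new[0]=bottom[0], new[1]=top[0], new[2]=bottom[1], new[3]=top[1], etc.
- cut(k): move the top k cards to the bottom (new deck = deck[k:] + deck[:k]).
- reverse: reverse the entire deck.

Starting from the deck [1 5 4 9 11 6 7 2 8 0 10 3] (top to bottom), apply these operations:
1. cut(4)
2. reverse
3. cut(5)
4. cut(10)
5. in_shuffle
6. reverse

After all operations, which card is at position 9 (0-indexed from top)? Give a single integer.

After op 1 (cut(4)): [11 6 7 2 8 0 10 3 1 5 4 9]
After op 2 (reverse): [9 4 5 1 3 10 0 8 2 7 6 11]
After op 3 (cut(5)): [10 0 8 2 7 6 11 9 4 5 1 3]
After op 4 (cut(10)): [1 3 10 0 8 2 7 6 11 9 4 5]
After op 5 (in_shuffle): [7 1 6 3 11 10 9 0 4 8 5 2]
After op 6 (reverse): [2 5 8 4 0 9 10 11 3 6 1 7]
Position 9: card 6.

Answer: 6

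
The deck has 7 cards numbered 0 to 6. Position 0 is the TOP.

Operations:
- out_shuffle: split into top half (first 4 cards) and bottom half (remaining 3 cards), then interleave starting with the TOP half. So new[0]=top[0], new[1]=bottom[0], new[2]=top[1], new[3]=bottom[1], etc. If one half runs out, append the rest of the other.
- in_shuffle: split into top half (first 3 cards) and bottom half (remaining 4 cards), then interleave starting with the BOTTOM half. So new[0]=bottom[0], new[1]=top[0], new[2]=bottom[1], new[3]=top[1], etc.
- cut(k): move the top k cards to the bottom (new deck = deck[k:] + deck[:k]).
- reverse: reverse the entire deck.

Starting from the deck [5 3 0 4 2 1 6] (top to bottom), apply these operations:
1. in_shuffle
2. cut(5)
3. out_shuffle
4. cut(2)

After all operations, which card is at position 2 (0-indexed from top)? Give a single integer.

Answer: 4

Derivation:
After op 1 (in_shuffle): [4 5 2 3 1 0 6]
After op 2 (cut(5)): [0 6 4 5 2 3 1]
After op 3 (out_shuffle): [0 2 6 3 4 1 5]
After op 4 (cut(2)): [6 3 4 1 5 0 2]
Position 2: card 4.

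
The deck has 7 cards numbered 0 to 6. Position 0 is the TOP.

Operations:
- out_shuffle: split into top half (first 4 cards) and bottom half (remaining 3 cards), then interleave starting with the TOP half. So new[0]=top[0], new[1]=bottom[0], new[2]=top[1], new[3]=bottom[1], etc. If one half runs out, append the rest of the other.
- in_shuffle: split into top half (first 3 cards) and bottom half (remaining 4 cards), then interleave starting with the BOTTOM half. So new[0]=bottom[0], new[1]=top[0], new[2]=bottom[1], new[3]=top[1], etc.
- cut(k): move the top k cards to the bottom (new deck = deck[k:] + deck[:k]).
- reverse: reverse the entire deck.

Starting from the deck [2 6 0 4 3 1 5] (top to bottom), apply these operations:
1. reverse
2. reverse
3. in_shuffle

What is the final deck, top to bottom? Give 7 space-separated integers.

Answer: 4 2 3 6 1 0 5

Derivation:
After op 1 (reverse): [5 1 3 4 0 6 2]
After op 2 (reverse): [2 6 0 4 3 1 5]
After op 3 (in_shuffle): [4 2 3 6 1 0 5]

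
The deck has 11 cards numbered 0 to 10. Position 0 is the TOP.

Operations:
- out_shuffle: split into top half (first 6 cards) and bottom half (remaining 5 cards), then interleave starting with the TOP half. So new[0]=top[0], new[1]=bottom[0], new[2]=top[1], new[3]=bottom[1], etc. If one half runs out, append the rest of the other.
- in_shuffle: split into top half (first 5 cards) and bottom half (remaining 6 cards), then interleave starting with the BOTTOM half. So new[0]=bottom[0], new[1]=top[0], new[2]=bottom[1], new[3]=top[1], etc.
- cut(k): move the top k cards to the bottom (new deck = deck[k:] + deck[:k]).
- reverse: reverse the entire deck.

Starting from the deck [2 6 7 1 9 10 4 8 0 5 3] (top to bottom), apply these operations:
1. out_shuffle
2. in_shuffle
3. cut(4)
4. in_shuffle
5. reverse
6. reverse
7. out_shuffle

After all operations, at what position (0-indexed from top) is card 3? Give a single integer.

Answer: 7

Derivation:
After op 1 (out_shuffle): [2 4 6 8 7 0 1 5 9 3 10]
After op 2 (in_shuffle): [0 2 1 4 5 6 9 8 3 7 10]
After op 3 (cut(4)): [5 6 9 8 3 7 10 0 2 1 4]
After op 4 (in_shuffle): [7 5 10 6 0 9 2 8 1 3 4]
After op 5 (reverse): [4 3 1 8 2 9 0 6 10 5 7]
After op 6 (reverse): [7 5 10 6 0 9 2 8 1 3 4]
After op 7 (out_shuffle): [7 2 5 8 10 1 6 3 0 4 9]
Card 3 is at position 7.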